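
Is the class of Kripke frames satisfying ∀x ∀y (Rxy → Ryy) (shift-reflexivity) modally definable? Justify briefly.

The condition is shift-reflexivity. A defining modal formula is □(□r → r).
Suppose □(□r→r) is valid. Take Rxy and set V(r)={w : Ryw}. Then at y, □r holds; since □(□r→r) at x, □r→r at y, so r at y, i.e. Ryy.

Definable; □(□r → r) defines it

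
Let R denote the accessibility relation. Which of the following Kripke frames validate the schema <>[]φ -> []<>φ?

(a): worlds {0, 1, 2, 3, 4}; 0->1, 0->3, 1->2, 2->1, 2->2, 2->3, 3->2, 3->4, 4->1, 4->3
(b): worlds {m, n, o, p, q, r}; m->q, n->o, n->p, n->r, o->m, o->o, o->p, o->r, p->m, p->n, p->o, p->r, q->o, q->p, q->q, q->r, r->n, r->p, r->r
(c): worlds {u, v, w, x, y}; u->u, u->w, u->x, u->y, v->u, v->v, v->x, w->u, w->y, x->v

(a)

Frame correspondent (Sahlqvist): forall x forall y forall z (Rxy & Rxz -> exists w (Ryw & Rzw)) — i.e. convergence.
(a): ✓.
(b): fails — Rom and Rop but m and p have no common successor.
(c): fails — Ruw and Rux but w and x have no common successor.
Valid on: (a).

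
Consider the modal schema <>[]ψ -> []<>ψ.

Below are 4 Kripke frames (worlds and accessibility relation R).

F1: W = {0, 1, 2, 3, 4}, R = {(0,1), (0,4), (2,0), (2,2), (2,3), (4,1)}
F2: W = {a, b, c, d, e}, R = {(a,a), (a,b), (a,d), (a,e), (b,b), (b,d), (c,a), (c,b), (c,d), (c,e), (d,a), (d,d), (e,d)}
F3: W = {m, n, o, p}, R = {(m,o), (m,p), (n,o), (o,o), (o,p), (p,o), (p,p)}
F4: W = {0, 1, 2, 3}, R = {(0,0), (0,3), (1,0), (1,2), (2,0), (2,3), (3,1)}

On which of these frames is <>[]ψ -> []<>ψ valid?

F2, F3

Frame correspondent (Sahlqvist): forall x forall y forall z (Rxy & Rxz -> exists w (Ryw & Rzw)) — i.e. convergence.
F1: fails — R01 and R01 but 1 and 1 have no common successor.
F2: satisfies the condition.
F3: satisfies the condition.
F4: fails — R00 and R03 but 0 and 3 have no common successor.
Valid on: F2, F3.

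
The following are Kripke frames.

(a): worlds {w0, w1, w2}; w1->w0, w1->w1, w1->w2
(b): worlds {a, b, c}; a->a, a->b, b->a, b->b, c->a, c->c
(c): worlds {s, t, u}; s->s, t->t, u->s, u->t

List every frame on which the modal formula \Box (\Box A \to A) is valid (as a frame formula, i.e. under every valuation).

Frame correspondent (Sahlqvist): \forall x \forall y (Rxy \to Ryy) — i.e. shift-reflexivity.
(a): fails — Rw1w2 but not Rw2w2.
(b): holds.
(c): holds.
Valid on: (b), (c).

(b), (c)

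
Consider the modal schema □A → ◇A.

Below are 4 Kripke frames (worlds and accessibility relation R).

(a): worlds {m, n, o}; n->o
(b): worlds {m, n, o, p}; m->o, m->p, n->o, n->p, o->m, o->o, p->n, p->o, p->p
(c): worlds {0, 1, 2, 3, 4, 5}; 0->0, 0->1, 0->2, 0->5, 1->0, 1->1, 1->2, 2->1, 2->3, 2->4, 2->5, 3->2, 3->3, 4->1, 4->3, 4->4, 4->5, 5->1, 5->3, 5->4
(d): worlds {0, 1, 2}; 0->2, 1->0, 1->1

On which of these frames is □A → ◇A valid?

The schema corresponds to seriality: ∀x ∃y Rxy.
(a): fails — world m has no successor.
(b): holds.
(c): holds.
(d): fails — world 2 has no successor.

(b), (c)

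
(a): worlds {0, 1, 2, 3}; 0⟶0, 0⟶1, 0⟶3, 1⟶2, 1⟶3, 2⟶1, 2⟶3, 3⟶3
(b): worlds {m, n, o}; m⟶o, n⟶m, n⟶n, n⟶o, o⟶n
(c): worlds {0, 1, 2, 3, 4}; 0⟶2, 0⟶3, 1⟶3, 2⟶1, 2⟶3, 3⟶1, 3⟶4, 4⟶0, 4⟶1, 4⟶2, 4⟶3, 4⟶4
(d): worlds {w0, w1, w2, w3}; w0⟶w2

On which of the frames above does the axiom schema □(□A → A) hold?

none

This is the axiom for shift-reflexivity; its first-order frame correspondent is ∀x ∀y (Rxy → Ryy).
(a): fails — R12 but not R22.
(b): fails — Rno but not Roo.
(c): fails — R02 but not R22.
(d): fails — Rw0w2 but not Rw2w2.
Valid on no frame.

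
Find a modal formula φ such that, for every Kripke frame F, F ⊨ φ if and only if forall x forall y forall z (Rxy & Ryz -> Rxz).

The condition is transitivity. The 4 schema □r → □□r defines it.
Suppose □r→□□r is valid. Take Rxy, Ryz and set V(r)={w : Rxw}. Then □r at x, so □□r at x, so □r at y, so r at z, i.e. Rxz.

□r → □□r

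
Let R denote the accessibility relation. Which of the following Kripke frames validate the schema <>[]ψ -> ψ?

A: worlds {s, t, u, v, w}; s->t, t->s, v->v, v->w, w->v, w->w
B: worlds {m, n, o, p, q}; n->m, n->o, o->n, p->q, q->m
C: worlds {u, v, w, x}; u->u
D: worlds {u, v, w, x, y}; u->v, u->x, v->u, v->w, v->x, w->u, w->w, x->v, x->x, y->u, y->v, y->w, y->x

The schema corresponds to symmetry: forall x forall y (Rxy -> Ryx).
A: condition met.
B: fails — Rqm but not Rmq.
C: condition met.
D: fails — Ryx but not Rxy.
Valid on: A, C.

A, C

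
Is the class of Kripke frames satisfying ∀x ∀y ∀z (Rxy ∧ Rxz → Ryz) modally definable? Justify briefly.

Yes — defined by ◇p → □◇p

Yes: it is the Euclidean property, defined by the 5 schema ◇p → □◇p.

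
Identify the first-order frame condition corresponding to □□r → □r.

Suppose □□r→□r is valid. Take Rxy and set V(r)={w : xR²w}. Then □□r at x, so □r at x, so r at y, i.e. ∃z(Rxz∧Rzy).
The converse is a direct semantic check.
Frame condition: ∀x ∀y (Rxy → ∃z (Rxz ∧ Rzy)).

density: ∀x ∀y (Rxy → ∃z (Rxz ∧ Rzy))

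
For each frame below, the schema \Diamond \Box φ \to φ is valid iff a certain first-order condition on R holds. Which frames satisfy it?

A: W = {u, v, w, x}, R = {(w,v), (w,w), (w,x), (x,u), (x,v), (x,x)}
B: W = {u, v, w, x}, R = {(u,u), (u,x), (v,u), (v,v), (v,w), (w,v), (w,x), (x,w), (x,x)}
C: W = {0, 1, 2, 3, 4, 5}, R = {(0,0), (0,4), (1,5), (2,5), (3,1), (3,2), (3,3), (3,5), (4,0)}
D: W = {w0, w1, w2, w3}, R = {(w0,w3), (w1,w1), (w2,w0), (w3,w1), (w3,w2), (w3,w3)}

The schema corresponds to a generalized confluence (Geach) condition: \forall x \forall y (xRy \to \exists w (yRw \wedge x = w)).
A: fails — wRv but no t with vRt and w=t.
B: fails — uRx but no t with xRt and u=t.
C: fails — 1R5 but no w with 5Rw and 1=w.
D: fails — w0Rw3 but no w with w3Rw and w0=w.

none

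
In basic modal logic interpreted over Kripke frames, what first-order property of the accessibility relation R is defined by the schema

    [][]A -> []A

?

density

Suppose □□A→□A is valid. Take Rxy and set V(A)={w : xR²w}. Then □□A at x, so □A at x, so A at y, i.e. ∃z(Rxz∧Rzy).
Conversely, any frame satisfying forall x forall y (Rxy -> exists z (Rxz & Rzy)) validates the schema.
Frame condition: forall x forall y (Rxy -> exists z (Rxz & Rzy)).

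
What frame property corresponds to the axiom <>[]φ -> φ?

symmetry: forall x forall y (Rxy -> Ryx)

This is frame-equivalent to φ → □◇φ (substitute ¬φ for φ and contrapose).
Suppose φ→□◇φ is valid. Take Rxy and set V(φ)={x}. Then φ at x, so □◇φ at x, so ◇φ at y, so some z with Ryz has φ; z=x, i.e. Ryx.
Conversely, any frame satisfying forall x forall y (Rxy -> Ryx) validates the schema.
Frame condition: forall x forall y (Rxy -> Ryx).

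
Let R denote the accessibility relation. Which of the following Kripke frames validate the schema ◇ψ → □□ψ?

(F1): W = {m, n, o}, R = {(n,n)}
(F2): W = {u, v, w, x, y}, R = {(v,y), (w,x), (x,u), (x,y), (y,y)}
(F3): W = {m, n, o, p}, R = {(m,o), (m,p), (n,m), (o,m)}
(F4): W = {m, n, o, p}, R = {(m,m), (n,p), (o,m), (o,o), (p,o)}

(F1)

The schema corresponds to a generalized confluence (Geach) condition: ∀x ∀y ∀z ((xRy ∧ xR²z) → ∃w (y = w ∧ z = w)).
(F1): satisfies the condition.
(F2): fails — wRx, wR²u but x ≠ u.
(F3): fails — mRo, mR²m but o ≠ m.
(F4): fails — nRp, nR²o but p ≠ o.
Valid on: (F1).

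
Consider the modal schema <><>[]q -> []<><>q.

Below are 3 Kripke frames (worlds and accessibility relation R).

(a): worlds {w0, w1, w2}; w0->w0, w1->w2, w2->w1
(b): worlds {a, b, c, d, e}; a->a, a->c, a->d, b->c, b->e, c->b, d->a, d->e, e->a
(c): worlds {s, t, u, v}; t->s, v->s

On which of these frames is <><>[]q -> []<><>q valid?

The schema corresponds to a generalized confluence (Geach) condition: forall x forall y forall z ((x R^2 y & xRz) -> exists w (yRw & z R^2 w)).
(a): condition met.
(b): fails — aR²c, aRc but no w with cRw and cR²w.
(c): condition met.
Valid on: (a), (c).

(a), (c)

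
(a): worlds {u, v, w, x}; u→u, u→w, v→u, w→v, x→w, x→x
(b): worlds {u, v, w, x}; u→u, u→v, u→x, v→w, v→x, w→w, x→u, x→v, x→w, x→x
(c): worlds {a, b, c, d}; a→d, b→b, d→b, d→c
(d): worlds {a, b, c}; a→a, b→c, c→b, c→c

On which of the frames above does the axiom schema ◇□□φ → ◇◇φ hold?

(b), (d)

This is the axiom for a generalized confluence (Geach) condition; its first-order frame correspondent is ∀x ∀y (xRy → ∃w (yR²w ∧ xR²w)).
(a): fails — xRw but no t with wR²t and xR²t.
(b): holds.
(c): fails — dRc but no w with cR²w and dR²w.
(d): holds.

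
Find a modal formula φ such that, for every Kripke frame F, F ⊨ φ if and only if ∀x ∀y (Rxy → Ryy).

The condition is shift-reflexivity. The T□ schema □(□s → s) defines it.
Suppose □(□s→s) is valid. Take Rxy and set V(s)={w : Ryw}. Then at y, □s holds; since □(□s→s) at x, □s→s at y, so s at y, i.e. Ryy.

□(□s → s)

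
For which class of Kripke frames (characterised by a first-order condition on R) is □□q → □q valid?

density: ∀x ∀y (Rxy → ∃z (Rxz ∧ Rzy))

Suppose □□q→□q is valid. Take Rxy and set V(q)={w : xR²w}. Then □□q at x, so □q at x, so q at y, i.e. ∃z(Rxz∧Rzy).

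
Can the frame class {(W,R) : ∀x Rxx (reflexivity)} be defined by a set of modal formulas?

Yes, by □r → r

The condition is reflexivity. A defining modal formula is □r → r.
Suppose □r→r is valid. At any x set V(r)={w : Rxw}. Then □r holds at x, so r holds at x, i.e. Rxx.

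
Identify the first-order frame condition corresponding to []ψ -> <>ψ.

Suppose □ψ→◇ψ is valid. At any x set V(ψ)=W. Then □ψ at x, so ◇ψ at x, so x has a successor.

Seriality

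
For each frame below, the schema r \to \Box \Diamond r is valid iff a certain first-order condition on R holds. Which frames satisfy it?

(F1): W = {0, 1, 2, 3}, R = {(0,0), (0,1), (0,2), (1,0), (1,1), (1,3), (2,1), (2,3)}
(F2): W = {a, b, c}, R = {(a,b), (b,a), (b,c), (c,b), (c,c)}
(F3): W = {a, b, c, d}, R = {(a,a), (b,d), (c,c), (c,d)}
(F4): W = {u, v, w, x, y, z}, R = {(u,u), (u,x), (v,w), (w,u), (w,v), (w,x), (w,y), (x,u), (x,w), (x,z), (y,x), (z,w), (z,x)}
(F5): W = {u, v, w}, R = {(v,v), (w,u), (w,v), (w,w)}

Frame correspondent (Sahlqvist): \forall x \forall y (Rxy \to Ryx) — i.e. symmetry.
(F1): fails — R02 but not R20.
(F2): satisfies the condition.
(F3): fails — Rcd but not Rdc.
(F4): fails — Ryx but not Rxy.
(F5): fails — Rwu but not Ruw.
Valid on: (F2).

(F2)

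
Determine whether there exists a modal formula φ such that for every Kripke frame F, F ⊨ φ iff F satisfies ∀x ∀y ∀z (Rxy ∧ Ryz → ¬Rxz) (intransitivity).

No — not modally definable

If a class were modally definable it would be closed under surjective bounded morphisms (Goldblatt–Thomason).
The 3-cycle (worlds w0,w1,w2 with w0→w1→w2→w0) is intransitive. Mapping every world to a single reflexive point • is a surjective bounded morphism; the reflexive point is not intransitive (R••∧R•• but R••).
So the class is not modally definable.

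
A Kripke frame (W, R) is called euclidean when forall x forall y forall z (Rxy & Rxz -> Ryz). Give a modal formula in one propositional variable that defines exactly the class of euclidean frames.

The condition is the Euclidean property. The 5 schema ◇q → □◇q defines it.

◇q → □◇q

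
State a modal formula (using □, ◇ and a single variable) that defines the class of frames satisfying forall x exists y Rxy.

□r → ◇r

The condition is seriality. The D schema □r → ◇r defines it.
Suppose □r→◇r is valid. At any x set V(r)=W. Then □r at x, so ◇r at x, so x has a successor.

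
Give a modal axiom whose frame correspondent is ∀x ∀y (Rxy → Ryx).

r → □◇r

The condition is symmetry. The B schema r → □◇r defines it.
Suppose r→□◇r is valid. Take Rxy and set V(r)={x}. Then r at x, so □◇r at x, so ◇r at y, so some z with Ryz has r; z=x, i.e. Ryx.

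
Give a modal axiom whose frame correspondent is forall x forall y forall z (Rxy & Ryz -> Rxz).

□r → □□r

The condition is transitivity. The 4 schema □r → □□r defines it.
Suppose □r→□□r is valid. Take Rxy, Ryz and set V(r)={w : Rxw}. Then □r at x, so □□r at x, so □r at y, so r at z, i.e. Rxz.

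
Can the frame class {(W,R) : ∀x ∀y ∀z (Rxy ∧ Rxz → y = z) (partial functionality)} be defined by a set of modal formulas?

The condition is partial functionality. A defining modal formula is ◇p → □p.
Suppose ◇p→□p is valid. Take Rxy, Rxz and set V(p)={y}. Then ◇p at x, so □p at x, so p at z, i.e. z=y.

Definable; ◇p → □p defines it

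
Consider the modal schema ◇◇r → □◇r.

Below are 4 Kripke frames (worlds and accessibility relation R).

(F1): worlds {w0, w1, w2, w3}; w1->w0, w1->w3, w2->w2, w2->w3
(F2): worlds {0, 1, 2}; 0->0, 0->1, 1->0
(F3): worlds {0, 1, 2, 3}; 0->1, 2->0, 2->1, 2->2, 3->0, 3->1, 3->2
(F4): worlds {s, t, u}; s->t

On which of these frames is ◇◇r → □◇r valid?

(F4)

This is the axiom for a generalized confluence (Geach) condition; its first-order frame correspondent is ∀x ∀y ∀z ((xR²y ∧ xRz) → ∃w (y = w ∧ zRw)).
(F1): fails — w2R²w2, w2Rw3 but no w with w2=w and w3Rw.
(F2): fails — 0R²1, 0R1 but no w with 1=w and 1Rw.
(F3): fails — 2R²0, 2R0 but no w with 0=w and 0Rw.
(F4): holds.
Valid on: (F4).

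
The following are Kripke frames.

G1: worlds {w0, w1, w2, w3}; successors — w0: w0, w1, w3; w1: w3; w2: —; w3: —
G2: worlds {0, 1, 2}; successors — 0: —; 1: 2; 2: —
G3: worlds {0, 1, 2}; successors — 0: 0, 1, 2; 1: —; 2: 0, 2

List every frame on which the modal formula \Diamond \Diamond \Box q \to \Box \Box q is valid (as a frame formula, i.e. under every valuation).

This is the axiom for a generalized confluence (Geach) condition; its first-order frame correspondent is \forall x \forall y \forall z ((x R^2 y \wedge x R^2 z) \to \exists w (yRw \wedge z = w)).
G1: fails — w0R²w1, w0R²w0 but no w with w1Rw and w0=w.
G2: holds.
G3: fails — 0R²1, 0R²0 but no w with 1Rw and 0=w.
Valid on: G2.

G2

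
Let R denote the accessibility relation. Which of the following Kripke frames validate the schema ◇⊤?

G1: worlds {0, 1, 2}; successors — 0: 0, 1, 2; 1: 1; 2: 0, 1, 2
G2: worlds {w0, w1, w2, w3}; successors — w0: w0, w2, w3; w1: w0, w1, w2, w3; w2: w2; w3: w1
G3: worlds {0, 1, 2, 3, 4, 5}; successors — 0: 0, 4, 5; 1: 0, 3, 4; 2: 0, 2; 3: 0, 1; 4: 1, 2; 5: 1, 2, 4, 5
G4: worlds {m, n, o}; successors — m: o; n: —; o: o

G1, G2, G3

This is the axiom for seriality; its first-order frame correspondent is ∀x ∃y Rxy.
G1: ✓.
G2: ✓.
G3: ✓.
G4: fails — world n has no successor.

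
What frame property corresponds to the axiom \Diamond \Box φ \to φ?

symmetry: \forall x \forall y (Rxy \to Ryx)

Replacing φ by ¬φ and contraposing gives the equivalent schema φ → □◇φ.
Suppose φ→□◇φ is valid. Take Rxy and set V(φ)={x}. Then φ at x, so □◇φ at x, so ◇φ at y, so some z with Ryz has φ; z=x, i.e. Ryx.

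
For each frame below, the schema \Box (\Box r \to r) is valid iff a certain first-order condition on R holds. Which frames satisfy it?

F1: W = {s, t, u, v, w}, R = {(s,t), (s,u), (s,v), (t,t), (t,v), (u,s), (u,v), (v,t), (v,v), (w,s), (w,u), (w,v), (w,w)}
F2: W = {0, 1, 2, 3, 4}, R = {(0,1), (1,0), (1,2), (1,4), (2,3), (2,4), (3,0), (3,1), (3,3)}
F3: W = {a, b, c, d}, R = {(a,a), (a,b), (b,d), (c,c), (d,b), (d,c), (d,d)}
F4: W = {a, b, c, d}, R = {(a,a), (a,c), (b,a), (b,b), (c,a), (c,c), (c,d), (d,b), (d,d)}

This is the axiom for shift-reflexivity; its first-order frame correspondent is \forall x \forall y (Rxy \to Ryy).
F1: fails — Rwu but not Ruu.
F2: fails — R10 but not R00.
F3: fails — Rab but not Rbb.
F4: ✓.
Valid on: F4.

F4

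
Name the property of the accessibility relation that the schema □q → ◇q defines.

Seriality

Suppose □q→◇q is valid. At any x set V(q)=W. Then □q at x, so ◇q at x, so x has a successor.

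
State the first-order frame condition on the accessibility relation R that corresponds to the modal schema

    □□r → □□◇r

This is a Sahlqvist (Geach-type) schema ◇^0□^2r → □^2◇^1r.
First-order correspondent: ∀x ∀z (xR²z → ∃w (xR²w ∧ zRw)).

∀x ∀z (xR²z → ∃w (xR²w ∧ zRw))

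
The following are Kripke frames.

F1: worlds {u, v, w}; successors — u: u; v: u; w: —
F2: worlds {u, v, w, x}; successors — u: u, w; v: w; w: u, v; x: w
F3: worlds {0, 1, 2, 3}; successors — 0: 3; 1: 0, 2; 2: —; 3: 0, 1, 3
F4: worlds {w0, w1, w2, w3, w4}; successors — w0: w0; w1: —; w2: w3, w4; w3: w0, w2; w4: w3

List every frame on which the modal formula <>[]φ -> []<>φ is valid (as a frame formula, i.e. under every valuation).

The schema corresponds to convergence: forall x forall y forall z (Rxy & Rxz -> exists w (Ryw & Rzw)).
F1: holds.
F2: holds.
F3: fails — R10 and R12 but 0 and 2 have no common successor.
F4: fails — Rw2w4 and Rw2w3 but w4 and w3 have no common successor.

F1, F2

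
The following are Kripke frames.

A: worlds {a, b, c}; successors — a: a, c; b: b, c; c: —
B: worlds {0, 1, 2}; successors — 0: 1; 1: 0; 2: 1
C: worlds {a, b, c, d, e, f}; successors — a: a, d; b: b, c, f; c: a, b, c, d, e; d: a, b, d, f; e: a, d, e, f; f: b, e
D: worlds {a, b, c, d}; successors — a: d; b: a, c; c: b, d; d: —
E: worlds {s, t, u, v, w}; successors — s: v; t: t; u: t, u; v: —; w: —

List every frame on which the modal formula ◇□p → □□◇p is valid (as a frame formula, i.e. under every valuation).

The schema corresponds to a generalized confluence (Geach) condition: ∀x ∀y ∀z ((xRy ∧ xR²z) → ∃w (yRw ∧ zRw)).
A: fails — aRa, aR²c but no w with aRw and cRw.
B: fails — 0R1, 0R²0 but no w with 1Rw and 0Rw.
C: fails — aRa, aR²b but no w with aRw and bRw.
D: fails — bRa, bR²b but no w with aRw and bRw.
E: holds.

E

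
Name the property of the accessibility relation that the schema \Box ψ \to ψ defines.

This schema is the T axiom.
It corresponds to reflexivity: \forall x Rxx.

Reflexivity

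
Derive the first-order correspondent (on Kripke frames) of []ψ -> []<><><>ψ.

forall x forall z (xRz -> exists w (xRw & z R^3 w))

This is a Sahlqvist (Geach-type) schema ◇^0□^1ψ → □^1◇^3ψ.
First-order correspondent: forall x forall z (xRz -> exists w (xRw & z R^3 w)).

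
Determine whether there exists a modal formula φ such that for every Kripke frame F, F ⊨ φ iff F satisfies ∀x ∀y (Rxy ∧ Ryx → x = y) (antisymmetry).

Not definable by any modal formula

Any modally definable frame class is closed under surjective bounded morphisms.
The 8-cycle (worlds w0,w1,w2,w3,w4,w5,w6,w7 with w0→w1→w2→w3→w4→w5→w6→w7→w0) is antisymmetric. Sending even-indexed worlds to s and odd-indexed worlds to t is a surjective bounded morphism onto the two-world frame with s↔t, which is not antisymmetric.
So no modal formula (or set of formulas) defines exactly the antisymmetric frames.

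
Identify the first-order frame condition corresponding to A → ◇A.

Reflexivity

Equivalently (dual form): □A → A.
Suppose □A→A is valid. At any x set V(A)={w : Rxw}. Then □A holds at x, so A holds at x, i.e. Rxx.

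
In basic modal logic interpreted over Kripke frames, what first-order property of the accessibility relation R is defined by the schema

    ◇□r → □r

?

The Euclidean property

Replacing r by ¬r and contraposing gives the equivalent schema ◇r → □◇r.
Suppose ◇r→□◇r is valid. Take Rxy, Rxz and set V(r)={y}. Then ◇r at x, so □◇r at x, so ◇r at z, so some w with Rzw has r; w=y, i.e. Rzy. By symmetry of the argument, Ryz.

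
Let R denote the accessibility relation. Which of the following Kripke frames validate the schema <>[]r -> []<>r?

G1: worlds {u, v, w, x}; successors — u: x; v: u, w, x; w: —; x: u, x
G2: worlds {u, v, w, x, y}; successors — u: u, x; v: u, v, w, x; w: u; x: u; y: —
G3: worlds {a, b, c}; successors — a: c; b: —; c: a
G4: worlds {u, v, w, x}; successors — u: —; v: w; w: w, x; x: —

This is the axiom for convergence; its first-order frame correspondent is forall x forall y forall z (Rxy & Rxz -> exists w (Ryw & Rzw)).
G1: fails — Rvw and Rvw but w and w have no common successor.
G2: condition met.
G3: condition met.
G4: fails — Rww and Rwx but w and x have no common successor.

G2, G3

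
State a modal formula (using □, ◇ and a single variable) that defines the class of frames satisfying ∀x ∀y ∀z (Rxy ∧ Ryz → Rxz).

□ψ → □□ψ

This is transitivity; the standard corresponding axiom is 4: □ψ → □□ψ.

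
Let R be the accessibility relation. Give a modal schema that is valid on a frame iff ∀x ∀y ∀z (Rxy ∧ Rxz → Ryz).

The condition is the Euclidean property. The 5 schema ◇p → □◇p defines it.
Suppose ◇p→□◇p is valid. Take Rxy, Rxz and set V(p)={y}. Then ◇p at x, so □◇p at x, so ◇p at z, so some w with Rzw has p; w=y, i.e. Rzy. By symmetry of the argument, Ryz.

◇p → □◇p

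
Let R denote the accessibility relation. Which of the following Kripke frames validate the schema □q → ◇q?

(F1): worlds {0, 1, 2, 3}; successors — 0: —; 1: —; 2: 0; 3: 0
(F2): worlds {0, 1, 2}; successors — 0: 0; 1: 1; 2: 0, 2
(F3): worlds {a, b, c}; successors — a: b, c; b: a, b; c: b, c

(F2), (F3)

Frame correspondent (Sahlqvist): ∀x ∃y Rxy — i.e. seriality.
(F1): fails — world 0 has no successor.
(F2): holds.
(F3): holds.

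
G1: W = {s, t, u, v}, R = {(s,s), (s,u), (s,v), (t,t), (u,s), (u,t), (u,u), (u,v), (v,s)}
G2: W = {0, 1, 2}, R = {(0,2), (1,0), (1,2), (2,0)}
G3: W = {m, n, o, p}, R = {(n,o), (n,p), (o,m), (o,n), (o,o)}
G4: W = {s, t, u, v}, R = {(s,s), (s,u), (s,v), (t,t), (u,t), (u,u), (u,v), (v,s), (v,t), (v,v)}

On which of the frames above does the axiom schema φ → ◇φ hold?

G4

Frame correspondent (Sahlqvist): ∀x Rxx — i.e. reflexivity.
G1: fails — world v does not see itself.
G2: fails — world 0 does not see itself.
G3: fails — world m does not see itself.
G4: ✓.
Valid on: G4.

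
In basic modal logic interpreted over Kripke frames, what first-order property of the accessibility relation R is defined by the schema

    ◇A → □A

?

partial functionality: ∀x ∀y ∀z (Rxy ∧ Rxz → y = z)

Suppose ◇A→□A is valid. Take Rxy, Rxz and set V(A)={y}. Then ◇A at x, so □A at x, so A at z, i.e. z=y.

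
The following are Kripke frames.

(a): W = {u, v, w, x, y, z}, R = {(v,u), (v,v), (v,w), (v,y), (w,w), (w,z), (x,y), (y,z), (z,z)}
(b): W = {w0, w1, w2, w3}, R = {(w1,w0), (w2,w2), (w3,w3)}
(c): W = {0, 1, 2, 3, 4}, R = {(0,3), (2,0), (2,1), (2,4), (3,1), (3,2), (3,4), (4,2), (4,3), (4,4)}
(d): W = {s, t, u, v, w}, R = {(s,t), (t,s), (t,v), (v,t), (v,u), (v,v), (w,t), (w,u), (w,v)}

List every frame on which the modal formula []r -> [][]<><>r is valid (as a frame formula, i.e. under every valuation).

The schema corresponds to a generalized confluence (Geach) condition: forall x forall z (x R^2 z -> exists w (xRw & z R^2 w)).
(a): fails — vR²u but no t with vRt and uR²t.
(b): ✓.
(c): fails — 0R²1 but no w with 0Rw and 1R²w.
(d): fails — sR²s but no w* with sRw* and sR²w*.

(b)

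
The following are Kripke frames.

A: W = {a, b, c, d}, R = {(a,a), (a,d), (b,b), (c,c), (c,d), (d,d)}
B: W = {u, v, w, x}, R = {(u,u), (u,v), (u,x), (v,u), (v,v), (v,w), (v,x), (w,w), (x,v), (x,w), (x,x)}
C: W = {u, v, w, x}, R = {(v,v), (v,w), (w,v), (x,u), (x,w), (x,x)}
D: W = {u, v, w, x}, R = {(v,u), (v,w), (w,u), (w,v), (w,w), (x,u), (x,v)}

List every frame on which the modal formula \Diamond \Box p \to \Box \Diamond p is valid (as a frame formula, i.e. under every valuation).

A

Frame correspondent (Sahlqvist): \forall x \forall y \forall z (Rxy \wedge Rxz \to \exists w (Ryw \wedge Rzw)) — i.e. convergence.
A: ✓.
B: fails — Rvw and Rvu but w and u have no common successor.
C: fails — Rxw and Rxu but w and u have no common successor.
D: fails — Rvw and Rvu but w and u have no common successor.
Valid on: A.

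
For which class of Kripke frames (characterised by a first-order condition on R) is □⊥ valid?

□⊥ is valid iff no world has any successor (otherwise □⊥ fails at any world with one).

emptiness of R: ∀x ∀y ¬Rxy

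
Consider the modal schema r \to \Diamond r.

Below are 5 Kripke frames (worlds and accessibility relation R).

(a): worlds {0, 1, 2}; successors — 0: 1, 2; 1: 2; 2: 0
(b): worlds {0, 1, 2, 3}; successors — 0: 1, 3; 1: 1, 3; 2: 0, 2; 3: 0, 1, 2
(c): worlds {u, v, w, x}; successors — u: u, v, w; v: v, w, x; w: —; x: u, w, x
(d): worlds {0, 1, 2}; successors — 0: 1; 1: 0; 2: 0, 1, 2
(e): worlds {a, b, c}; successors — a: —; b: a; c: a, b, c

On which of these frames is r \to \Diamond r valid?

This is the axiom for reflexivity; its first-order frame correspondent is \forall x Rxx.
(a): fails — world 0 does not see itself.
(b): fails — world 0 does not see itself.
(c): fails — world w does not see itself.
(d): fails — world 0 does not see itself.
(e): fails — world a does not see itself.

none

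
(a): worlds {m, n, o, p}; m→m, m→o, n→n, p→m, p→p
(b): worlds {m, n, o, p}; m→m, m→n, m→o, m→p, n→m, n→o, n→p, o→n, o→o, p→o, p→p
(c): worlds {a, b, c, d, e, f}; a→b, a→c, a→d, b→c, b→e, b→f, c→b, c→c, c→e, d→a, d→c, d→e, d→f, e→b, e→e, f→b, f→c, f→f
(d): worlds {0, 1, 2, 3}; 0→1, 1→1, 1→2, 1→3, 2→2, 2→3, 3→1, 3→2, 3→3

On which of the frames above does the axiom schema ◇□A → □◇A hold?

(b), (c), (d)

Frame correspondent (Sahlqvist): ∀x ∀y ∀z (Rxy ∧ Rxz → ∃w (Ryw ∧ Rzw)) — i.e. convergence.
(a): fails — Rmo and Rmo but o and o have no common successor.
(b): satisfies the condition.
(c): satisfies the condition.
(d): satisfies the condition.
Valid on: (b), (c), (d).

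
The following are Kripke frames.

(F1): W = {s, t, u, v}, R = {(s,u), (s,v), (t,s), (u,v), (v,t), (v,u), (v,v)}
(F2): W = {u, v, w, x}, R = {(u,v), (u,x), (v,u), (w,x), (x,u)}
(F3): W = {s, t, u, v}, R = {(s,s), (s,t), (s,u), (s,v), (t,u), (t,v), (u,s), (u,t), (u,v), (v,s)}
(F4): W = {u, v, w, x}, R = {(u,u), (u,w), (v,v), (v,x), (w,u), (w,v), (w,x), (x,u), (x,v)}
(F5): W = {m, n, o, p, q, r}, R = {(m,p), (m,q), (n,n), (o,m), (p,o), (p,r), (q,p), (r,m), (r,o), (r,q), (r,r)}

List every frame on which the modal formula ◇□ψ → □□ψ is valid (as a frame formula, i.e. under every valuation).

Frame correspondent (Sahlqvist): ∀x ∀y ∀z ((xRy ∧ xR²z) → ∃w (yRw ∧ z = w)) — i.e. a generalized confluence (Geach) condition.
(F1): fails — sRu, sR²t but no w with uRw and t=w.
(F2): condition met.
(F3): fails — sRt, sR²s but no w with tRw and s=w.
(F4): fails — uRu, uR²v but no t with uRt and v=t.
(F5): fails — mRp, mR²p but no w with pRw and p=w.
Valid on: (F2).

(F2)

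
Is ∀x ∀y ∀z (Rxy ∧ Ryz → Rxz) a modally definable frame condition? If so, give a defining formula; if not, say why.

Definable; □r → □□r defines it

The condition is transitivity. A defining modal formula is □r → □□r.
Suppose □r→□□r is valid. Take Rxy, Ryz and set V(r)={w : Rxw}. Then □r at x, so □□r at x, so □r at y, so r at z, i.e. Rxz.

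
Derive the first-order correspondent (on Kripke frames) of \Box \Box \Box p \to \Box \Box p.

This is a Sahlqvist (Geach-type) schema ◇^0□^3p → □^2◇^0p.
Minimal-valuation argument: fix x; take any y with xR^0y and any z with xR^2z. Set V(p) to the set of worlds R-reachable from y in exactly 3 steps. Then □^3p holds at y, so the antecedent holds at x; validity forces ◇^0p at z, giving a w with zR^0w and yR^3w.
First-order correspondent: \forall x \forall z (x R^2 z \to \exists w (x R^3 w \wedge z = w)).

\forall x \forall z (x R^2 z \to \exists w (x R^3 w \wedge z = w))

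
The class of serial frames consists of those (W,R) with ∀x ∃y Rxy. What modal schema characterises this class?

A defining formula is □s → ◇s (the D axiom).
Suppose □s→◇s is valid. At any x set V(s)=W. Then □s at x, so ◇s at x, so x has a successor.

□s → ◇s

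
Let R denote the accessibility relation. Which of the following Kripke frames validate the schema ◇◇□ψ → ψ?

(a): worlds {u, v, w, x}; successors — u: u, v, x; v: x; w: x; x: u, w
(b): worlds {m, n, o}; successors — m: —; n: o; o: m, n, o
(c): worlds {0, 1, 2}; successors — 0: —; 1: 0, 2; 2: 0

The schema corresponds to a generalized confluence (Geach) condition: ∀x ∀y (xR²y → ∃w (yRw ∧ x = w)).
(a): fails — uR²v but no t with vRt and u=t.
(b): fails — nR²m but no w with mRw and n=w.
(c): fails — 1R²0 but no w with 0Rw and 1=w.

none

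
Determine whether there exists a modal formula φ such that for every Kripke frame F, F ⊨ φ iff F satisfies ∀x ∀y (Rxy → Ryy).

This is a Sahlqvist condition; the T□ axiom □(□r → r) defines it.
Suppose □(□r→r) is valid. Take Rxy and set V(r)={w : Ryw}. Then at y, □r holds; since □(□r→r) at x, □r→r at y, so r at y, i.e. Ryy.

Yes — defined by □(□r → r)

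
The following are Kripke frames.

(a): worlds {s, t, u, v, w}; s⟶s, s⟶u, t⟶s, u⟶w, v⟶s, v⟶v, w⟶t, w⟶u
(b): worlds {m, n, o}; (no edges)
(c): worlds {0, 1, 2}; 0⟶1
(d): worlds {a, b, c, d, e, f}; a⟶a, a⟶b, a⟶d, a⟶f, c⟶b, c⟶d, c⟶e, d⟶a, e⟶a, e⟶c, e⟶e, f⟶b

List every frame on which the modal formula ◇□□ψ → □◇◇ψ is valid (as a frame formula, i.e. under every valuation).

This is the axiom for a generalized confluence (Geach) condition; its first-order frame correspondent is ∀x ∀y ∀z ((xRy ∧ xRz) → ∃w (yR²w ∧ zR²w)).
(a): satisfies the condition.
(b): satisfies the condition.
(c): fails — 0R1, 0R1 but no w with 1R²w and 1R²w.
(d): fails — aRa, aRb but no w with aR²w and bR²w.
Valid on: (a), (b).

(a), (b)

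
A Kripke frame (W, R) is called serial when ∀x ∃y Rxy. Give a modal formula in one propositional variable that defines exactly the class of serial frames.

A defining formula is □ψ → ◇ψ (the D axiom).
Suppose □ψ→◇ψ is valid. At any x set V(ψ)=W. Then □ψ at x, so ◇ψ at x, so x has a successor.

□ψ → ◇ψ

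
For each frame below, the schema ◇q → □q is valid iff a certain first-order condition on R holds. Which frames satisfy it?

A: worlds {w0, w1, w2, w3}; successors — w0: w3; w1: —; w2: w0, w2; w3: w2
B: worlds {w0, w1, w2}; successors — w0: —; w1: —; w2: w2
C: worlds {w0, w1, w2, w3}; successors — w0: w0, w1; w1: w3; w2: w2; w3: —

The schema corresponds to partial functionality: ∀x ∀y ∀z (Rxy ∧ Rxz → y = z).
A: fails — w2 sees both w0 and w2.
B: ✓.
C: fails — w0 sees both w0 and w1.

B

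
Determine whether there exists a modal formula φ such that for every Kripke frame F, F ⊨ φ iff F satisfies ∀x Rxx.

Yes — defined by □p → p

This is a Sahlqvist condition; the T axiom □p → p defines it.
Suppose □p→p is valid. At any x set V(p)={w : Rxw}. Then □p holds at x, so p holds at x, i.e. Rxx.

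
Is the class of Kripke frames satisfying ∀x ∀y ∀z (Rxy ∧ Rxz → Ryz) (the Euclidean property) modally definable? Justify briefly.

This is a Sahlqvist condition; the 5 axiom ◇q → □◇q defines it.
Suppose ◇q→□◇q is valid. Take Rxy, Rxz and set V(q)={y}. Then ◇q at x, so □◇q at x, so ◇q at z, so some w with Rzw has q; w=y, i.e. Rzy. By symmetry of the argument, Ryz.

Definable; ◇q → □◇q defines it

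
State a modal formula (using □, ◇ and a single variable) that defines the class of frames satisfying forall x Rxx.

The condition is reflexivity. The T schema □ψ → ψ defines it.
Suppose □ψ→ψ is valid. At any x set V(ψ)={w : Rxw}. Then □ψ holds at x, so ψ holds at x, i.e. Rxx.

□ψ → ψ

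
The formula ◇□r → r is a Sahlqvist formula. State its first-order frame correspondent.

Symmetry

Replacing r by ¬r and contraposing gives the equivalent schema r → □◇r.
Suppose r→□◇r is valid. Take Rxy and set V(r)={x}. Then r at x, so □◇r at x, so ◇r at y, so some z with Ryz has r; z=x, i.e. Ryx.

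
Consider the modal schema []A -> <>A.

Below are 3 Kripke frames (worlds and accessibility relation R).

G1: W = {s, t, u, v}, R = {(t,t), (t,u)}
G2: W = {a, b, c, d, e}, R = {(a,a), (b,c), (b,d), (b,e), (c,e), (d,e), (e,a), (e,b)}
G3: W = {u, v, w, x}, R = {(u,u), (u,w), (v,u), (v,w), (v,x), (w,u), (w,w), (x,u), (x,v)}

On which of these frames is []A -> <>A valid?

This is the axiom for seriality; its first-order frame correspondent is forall x exists y Rxy.
G1: fails — world s has no successor.
G2: ✓.
G3: ✓.
Valid on: G2, G3.

G2, G3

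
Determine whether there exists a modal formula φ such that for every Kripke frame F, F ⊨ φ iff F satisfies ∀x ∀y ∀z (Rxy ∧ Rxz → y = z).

Yes: it is partial functionality, defined by the CD schema ◇p → □p.
Suppose ◇p→□p is valid. Take Rxy, Rxz and set V(p)={y}. Then ◇p at x, so □p at x, so p at z, i.e. z=y.

Definable; ◇p → □p defines it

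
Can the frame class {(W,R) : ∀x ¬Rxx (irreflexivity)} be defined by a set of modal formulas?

Any modally definable frame class is closed under surjective bounded morphisms.
The 2-cycle (worlds s,t with s→t→s) is irreflexive, and the map sending every world to a single reflexive point • is a surjective bounded morphism (forth: every edge maps to (•,•); back: every world has a successor). So any modal formula valid on the 2-cycle is also valid on the reflexive point, which is not irreflexive.
Hence irreflexivity is not modally definable.

Not modally definable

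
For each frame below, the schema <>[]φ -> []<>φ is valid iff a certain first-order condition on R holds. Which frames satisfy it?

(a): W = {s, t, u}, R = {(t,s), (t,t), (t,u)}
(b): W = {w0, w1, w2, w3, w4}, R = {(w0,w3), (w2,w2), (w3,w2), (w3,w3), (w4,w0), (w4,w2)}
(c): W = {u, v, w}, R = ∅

This is the axiom for convergence; its first-order frame correspondent is forall x forall y forall z (Rxy & Rxz -> exists w (Ryw & Rzw)).
(a): fails — Rtt and Rtu but t and u have no common successor.
(b): fails — Rw4w2 and Rw4w0 but w2 and w0 have no common successor.
(c): satisfies the condition.

(c)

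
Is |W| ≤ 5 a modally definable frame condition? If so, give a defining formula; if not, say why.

If a class were modally definable it would be closed under disjoint unions (Goldblatt–Thomason).
Any modal formula valid on each of 6 disjoint one-world frames is valid on their disjoint union (validity is preserved under disjoint unions). Each one-world frame has |W|=1≤5, but the union has |W|=6.
So no modal formula (or set of formulas) defines exactly the |W|≤5 frames.

No — not modally definable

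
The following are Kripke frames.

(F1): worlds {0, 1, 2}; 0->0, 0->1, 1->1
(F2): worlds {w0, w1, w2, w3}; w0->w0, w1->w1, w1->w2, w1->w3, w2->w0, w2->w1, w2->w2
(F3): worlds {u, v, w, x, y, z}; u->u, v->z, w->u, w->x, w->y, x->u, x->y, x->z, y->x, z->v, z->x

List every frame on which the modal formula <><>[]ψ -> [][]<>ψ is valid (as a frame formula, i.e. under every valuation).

This is the axiom for a generalized confluence (Geach) condition; its first-order frame correspondent is forall x forall y forall z ((x R^2 y & x R^2 z) -> exists w (yRw & zRw)).
(F1): holds.
(F2): fails — w1R²w0, w1R²w1 but no w with w0Rw and w1Rw.
(F3): fails — wR²u, wR²y but no t with uRt and yRt.

(F1)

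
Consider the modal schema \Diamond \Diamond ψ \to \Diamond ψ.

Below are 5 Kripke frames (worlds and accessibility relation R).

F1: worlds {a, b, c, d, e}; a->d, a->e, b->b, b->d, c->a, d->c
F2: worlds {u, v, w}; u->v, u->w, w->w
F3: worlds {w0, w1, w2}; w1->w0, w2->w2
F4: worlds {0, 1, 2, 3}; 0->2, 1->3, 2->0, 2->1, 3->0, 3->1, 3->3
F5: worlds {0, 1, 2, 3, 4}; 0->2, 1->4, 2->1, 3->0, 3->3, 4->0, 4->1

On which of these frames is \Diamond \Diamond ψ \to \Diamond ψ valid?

F2, F3

Frame correspondent (Sahlqvist): \forall x \forall y (x R^2 y \to \exists w (y = w \wedge xRw)) — i.e. a generalized confluence (Geach) condition.
F1: fails — aR²c but no w with c=w and aRw.
F2: satisfies the condition.
F3: satisfies the condition.
F4: fails — 0R²0 but no w with 0=w and 0Rw.
F5: fails — 0R²1 but no w with 1=w and 0Rw.
Valid on: F2, F3.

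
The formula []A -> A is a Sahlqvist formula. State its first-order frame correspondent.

Reflexivity

Suppose □A→A is valid. At any x set V(A)={w : Rxw}. Then □A holds at x, so A holds at x, i.e. Rxx.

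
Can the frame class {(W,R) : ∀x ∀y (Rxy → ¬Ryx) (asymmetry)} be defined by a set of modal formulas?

Not modally definable

If a class were modally definable it would be closed under surjective bounded morphisms (Goldblatt–Thomason).
The 5-cycle (worlds w0,w1,w2,w3,w4 with w0→w1→w2→w3→w4→w0) is asymmetric. Mapping every world to a single reflexive point • is a surjective bounded morphism, and the reflexive point is not asymmetric (R•• but asymmetry requires ¬R••).
Hence asymmetry is not modally definable.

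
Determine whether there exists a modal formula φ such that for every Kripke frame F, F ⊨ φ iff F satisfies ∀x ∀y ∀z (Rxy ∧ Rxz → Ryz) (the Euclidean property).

Yes, by ◇r → □◇r

The condition is the Euclidean property. A defining modal formula is ◇r → □◇r.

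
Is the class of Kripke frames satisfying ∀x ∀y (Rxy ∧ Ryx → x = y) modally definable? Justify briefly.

Modal frame validity is preserved under surjective bounded morphisms.
The 4-cycle (worlds w0,w1,w2,w3 with w0→w1→w2→w3→w0) is antisymmetric. Sending even-indexed worlds to • and odd-indexed worlds to ∘ is a surjective bounded morphism onto the two-world frame with •↔∘, which is not antisymmetric.
So the class is not modally definable.

Not modally definable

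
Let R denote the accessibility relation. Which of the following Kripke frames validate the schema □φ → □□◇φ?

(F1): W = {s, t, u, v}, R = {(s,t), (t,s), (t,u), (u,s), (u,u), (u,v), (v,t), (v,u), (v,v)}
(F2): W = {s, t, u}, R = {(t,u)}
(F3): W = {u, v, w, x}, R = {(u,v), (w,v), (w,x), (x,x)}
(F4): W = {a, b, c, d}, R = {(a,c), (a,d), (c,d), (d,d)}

The schema corresponds to a generalized confluence (Geach) condition: ∀x ∀z (xR²z → ∃w (xRw ∧ zRw)).
(F1): fails — sR²u but no w with sRw and uRw.
(F2): ✓.
(F3): ✓.
(F4): ✓.
Valid on: (F2), (F3), (F4).

(F2), (F3), (F4)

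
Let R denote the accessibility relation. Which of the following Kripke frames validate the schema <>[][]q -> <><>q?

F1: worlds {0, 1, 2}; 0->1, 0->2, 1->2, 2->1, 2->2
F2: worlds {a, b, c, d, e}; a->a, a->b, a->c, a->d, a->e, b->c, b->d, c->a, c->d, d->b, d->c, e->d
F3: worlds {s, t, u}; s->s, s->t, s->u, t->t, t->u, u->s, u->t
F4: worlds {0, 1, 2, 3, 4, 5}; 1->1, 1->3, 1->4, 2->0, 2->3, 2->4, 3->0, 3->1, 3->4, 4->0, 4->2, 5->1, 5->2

F1, F2, F3

Frame correspondent (Sahlqvist): forall x forall y (xRy -> exists w (y R^2 w & x R^2 w)) — i.e. a generalized confluence (Geach) condition.
F1: ✓.
F2: ✓.
F3: ✓.
F4: fails — 2R0 but no w with 0R²w and 2R²w.
Valid on: F1, F2, F3.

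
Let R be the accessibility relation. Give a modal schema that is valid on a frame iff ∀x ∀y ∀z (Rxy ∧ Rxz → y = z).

◇p → □p

A defining formula is ◇p → □p (the CD axiom).
Suppose ◇p→□p is valid. Take Rxy, Rxz and set V(p)={y}. Then ◇p at x, so □p at x, so p at z, i.e. z=y.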